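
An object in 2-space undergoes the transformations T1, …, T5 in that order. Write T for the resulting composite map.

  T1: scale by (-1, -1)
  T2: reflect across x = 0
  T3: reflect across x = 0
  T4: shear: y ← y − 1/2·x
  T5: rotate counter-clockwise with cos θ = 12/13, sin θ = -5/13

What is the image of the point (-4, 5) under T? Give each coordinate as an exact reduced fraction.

T(p) = (1, -8)

T1 scale by (-1, -1): (-4, 5) → (4, -5)
T2 reflect across x = 0: (4, -5) → (-4, -5)
T3 reflect across x = 0: (-4, -5) → (4, -5)
T4 shear: y ← y − 1/2·x: (4, -5) → (4, -7)
T5 rotate counter-clockwise with cos θ = 12/13, sin θ = -5/13: (4, -7) → (1, -8)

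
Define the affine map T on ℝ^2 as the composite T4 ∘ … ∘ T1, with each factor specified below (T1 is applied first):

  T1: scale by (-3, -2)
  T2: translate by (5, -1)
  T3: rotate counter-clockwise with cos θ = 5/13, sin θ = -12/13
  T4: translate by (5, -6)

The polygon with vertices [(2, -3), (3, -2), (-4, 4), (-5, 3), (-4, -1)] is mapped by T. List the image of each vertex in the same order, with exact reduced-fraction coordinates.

image vertices: (120/13, -41/13), (81/13, -15/13), (42/13, -327/13), (81/13, -353/13), (162/13, -277/13)

T1 scale by (-3, -2): (2, -3) → (-6, 6); (3, -2) → (-9, 4); (-4, 4) → (12, -8); (-5, 3) → (15, -6); (-4, -1) → (12, 2)
T2 translate by (5, -1): (-6, 6) → (-1, 5); (-9, 4) → (-4, 3); (12, -8) → (17, -9); (15, -6) → (20, -7); (12, 2) → (17, 1)
T3 rotate counter-clockwise with cos θ = 5/13, sin θ = -12/13: (-1, 5) → (55/13, 37/13); (-4, 3) → (16/13, 63/13); (17, -9) → (-23/13, -249/13); (20, -7) → (16/13, -275/13); (17, 1) → (97/13, -199/13)
T4 translate by (5, -6): (55/13, 37/13) → (120/13, -41/13); (16/13, 63/13) → (81/13, -15/13); (-23/13, -249/13) → (42/13, -327/13); (16/13, -275/13) → (81/13, -353/13); (97/13, -199/13) → (162/13, -277/13)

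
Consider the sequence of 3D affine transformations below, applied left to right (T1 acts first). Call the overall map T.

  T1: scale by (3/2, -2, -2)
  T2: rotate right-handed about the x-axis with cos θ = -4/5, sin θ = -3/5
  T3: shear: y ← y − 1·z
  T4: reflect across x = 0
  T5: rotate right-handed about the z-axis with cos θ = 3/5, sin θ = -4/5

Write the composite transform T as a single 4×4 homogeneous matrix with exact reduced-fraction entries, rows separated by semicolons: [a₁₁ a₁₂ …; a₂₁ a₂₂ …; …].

T = [-9/10 8/25 -56/25 0; 6/5 6/25 -42/25 0; 0 6/5 8/5 0; 0 0 0 1]

T1 = [3/2 0 0 0; 0 -2 0 0; 0 0 -2 0; 0 0 0 1]
T2·T1 = [3/2 0 0 0; 0 8/5 -6/5 0; 0 6/5 8/5 0; 0 0 0 1]
T3·…·T1 = [3/2 0 0 0; 0 2/5 -14/5 0; 0 6/5 8/5 0; 0 0 0 1]
T4·…·T1 = [-3/2 0 0 0; 0 2/5 -14/5 0; 0 6/5 8/5 0; 0 0 0 1]
T5·…·T1 = [-9/10 8/25 -56/25 0; 6/5 6/25 -42/25 0; 0 6/5 8/5 0; 0 0 0 1]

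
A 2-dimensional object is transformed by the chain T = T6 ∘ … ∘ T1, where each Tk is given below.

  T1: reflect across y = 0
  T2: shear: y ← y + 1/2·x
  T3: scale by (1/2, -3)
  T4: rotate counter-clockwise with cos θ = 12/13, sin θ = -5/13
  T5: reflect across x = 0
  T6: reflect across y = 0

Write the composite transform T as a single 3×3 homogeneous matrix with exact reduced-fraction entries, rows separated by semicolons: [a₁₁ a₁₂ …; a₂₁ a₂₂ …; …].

T1 = [1 0 0; 0 -1 0; 0 0 1]
T2·T1 = [1 0 0; 1/2 -1 0; 0 0 1]
T3·…·T1 = [1/2 0 0; -3/2 3 0; 0 0 1]
T4·…·T1 = [-3/26 15/13 0; -41/26 36/13 0; 0 0 1]
T5·…·T1 = [3/26 -15/13 0; -41/26 36/13 0; 0 0 1]
T6·…·T1 = [3/26 -15/13 0; 41/26 -36/13 0; 0 0 1]

T = [3/26 -15/13 0; 41/26 -36/13 0; 0 0 1]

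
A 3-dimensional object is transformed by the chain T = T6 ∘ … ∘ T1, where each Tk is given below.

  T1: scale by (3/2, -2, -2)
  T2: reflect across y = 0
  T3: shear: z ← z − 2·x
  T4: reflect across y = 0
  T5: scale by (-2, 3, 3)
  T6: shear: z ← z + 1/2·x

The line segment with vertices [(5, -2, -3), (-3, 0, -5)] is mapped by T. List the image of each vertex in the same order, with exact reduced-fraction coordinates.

T1 scale by (3/2, -2, -2): (5, -2, -3) → (15/2, 4, 6); (-3, 0, -5) → (-9/2, 0, 10)
T2 reflect across y = 0: (15/2, 4, 6) → (15/2, -4, 6); (-9/2, 0, 10) → (-9/2, 0, 10)
T3 shear: z ← z − 2·x: (15/2, -4, 6) → (15/2, -4, -9); (-9/2, 0, 10) → (-9/2, 0, 19)
T4 reflect across y = 0: (15/2, -4, -9) → (15/2, 4, -9); (-9/2, 0, 19) → (-9/2, 0, 19)
T5 scale by (-2, 3, 3): (15/2, 4, -9) → (-15, 12, -27); (-9/2, 0, 19) → (9, 0, 57)
T6 shear: z ← z + 1/2·x: (-15, 12, -27) → (-15, 12, -69/2); (9, 0, 57) → (9, 0, 123/2)

image vertices: (-15, 12, -69/2), (9, 0, 123/2)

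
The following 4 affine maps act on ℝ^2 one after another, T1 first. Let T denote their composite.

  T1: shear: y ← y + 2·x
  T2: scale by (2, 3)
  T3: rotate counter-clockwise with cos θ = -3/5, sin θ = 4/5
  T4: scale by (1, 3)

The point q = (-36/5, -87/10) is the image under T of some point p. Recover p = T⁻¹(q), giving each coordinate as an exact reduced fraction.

p = (1, 1/2)

T1 = [1 0 0; 2 1 0; 0 0 1]
T2·T1 = [2 0 0; 6 3 0; 0 0 1]
T3·…·T1 = [-6 -12/5 0; -2 -9/5 0; 0 0 1]
T4·…·T1 = [-6 -12/5 0; -6 -27/5 0; 0 0 1]
det M = 18; M⁻¹ = [-3/10 2/15 0; 1/3 -1/3 0; 0 0 1]
M⁻¹ · (-36/5, -87/10)ᵀ = (1, 1/2)ᵀ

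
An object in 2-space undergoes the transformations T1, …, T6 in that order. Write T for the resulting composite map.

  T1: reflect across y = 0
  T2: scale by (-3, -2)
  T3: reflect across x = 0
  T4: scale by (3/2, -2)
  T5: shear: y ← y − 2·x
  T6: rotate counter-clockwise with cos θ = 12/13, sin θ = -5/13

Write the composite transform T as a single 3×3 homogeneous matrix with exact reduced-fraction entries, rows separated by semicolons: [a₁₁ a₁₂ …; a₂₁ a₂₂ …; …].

T = [9/13 -20/13 0; -261/26 -48/13 0; 0 0 1]

T1 = [1 0 0; 0 -1 0; 0 0 1]
T2·T1 = [-3 0 0; 0 2 0; 0 0 1]
T3·…·T1 = [3 0 0; 0 2 0; 0 0 1]
T4·…·T1 = [9/2 0 0; 0 -4 0; 0 0 1]
T5·…·T1 = [9/2 0 0; -9 -4 0; 0 0 1]
T6·…·T1 = [9/13 -20/13 0; -261/26 -48/13 0; 0 0 1]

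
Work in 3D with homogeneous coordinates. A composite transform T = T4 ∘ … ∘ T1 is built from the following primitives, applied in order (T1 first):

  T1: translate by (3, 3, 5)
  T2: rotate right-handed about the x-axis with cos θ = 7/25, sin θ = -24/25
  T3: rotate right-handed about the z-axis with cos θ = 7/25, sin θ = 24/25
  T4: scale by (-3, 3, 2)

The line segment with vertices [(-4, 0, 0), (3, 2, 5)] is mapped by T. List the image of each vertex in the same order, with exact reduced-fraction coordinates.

image vertices: (10677/625, 1161/625, -74/25), (666/25, 663/25, -4)

T1 translate by (3, 3, 5): (-4, 0, 0) → (-1, 3, 5); (3, 2, 5) → (6, 5, 10)
T2 rotate right-handed about the x-axis with cos θ = 7/25, sin θ = -24/25: (-1, 3, 5) → (-1, 141/25, -37/25); (6, 5, 10) → (6, 11, -2)
T3 rotate right-handed about the z-axis with cos θ = 7/25, sin θ = 24/25: (-1, 141/25, -37/25) → (-3559/625, 387/625, -37/25); (6, 11, -2) → (-222/25, 221/25, -2)
T4 scale by (-3, 3, 2): (-3559/625, 387/625, -37/25) → (10677/625, 1161/625, -74/25); (-222/25, 221/25, -2) → (666/25, 663/25, -4)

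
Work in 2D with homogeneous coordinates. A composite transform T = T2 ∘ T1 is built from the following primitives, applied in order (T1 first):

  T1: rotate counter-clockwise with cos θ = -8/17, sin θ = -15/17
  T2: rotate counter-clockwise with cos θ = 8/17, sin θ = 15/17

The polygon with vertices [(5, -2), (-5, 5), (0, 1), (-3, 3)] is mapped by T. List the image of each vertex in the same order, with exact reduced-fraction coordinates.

image vertices: (325/289, -1522/289), (395/289, 2005/289), (240/289, 161/289), (237/289, 1203/289)

T1 rotate counter-clockwise with cos θ = -8/17, sin θ = -15/17: (5, -2) → (-70/17, -59/17); (-5, 5) → (115/17, 35/17); (0, 1) → (15/17, -8/17); (-3, 3) → (69/17, 21/17)
T2 rotate counter-clockwise with cos θ = 8/17, sin θ = 15/17: (-70/17, -59/17) → (325/289, -1522/289); (115/17, 35/17) → (395/289, 2005/289); (15/17, -8/17) → (240/289, 161/289); (69/17, 21/17) → (237/289, 1203/289)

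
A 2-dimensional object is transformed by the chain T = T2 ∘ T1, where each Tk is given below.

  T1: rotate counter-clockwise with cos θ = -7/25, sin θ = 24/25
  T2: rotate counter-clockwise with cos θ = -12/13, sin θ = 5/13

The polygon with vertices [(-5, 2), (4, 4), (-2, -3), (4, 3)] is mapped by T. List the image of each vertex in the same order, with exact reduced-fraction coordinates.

T1 rotate counter-clockwise with cos θ = -7/25, sin θ = 24/25: (-5, 2) → (-13/25, -134/25); (4, 4) → (-124/25, 68/25); (-2, -3) → (86/25, -27/25); (4, 3) → (-4, 3)
T2 rotate counter-clockwise with cos θ = -12/13, sin θ = 5/13: (-13/25, -134/25) → (826/325, 1543/325); (-124/25, 68/25) → (1148/325, -1436/325); (86/25, -27/25) → (-69/25, 58/25); (-4, 3) → (33/13, -56/13)

image vertices: (826/325, 1543/325), (1148/325, -1436/325), (-69/25, 58/25), (33/13, -56/13)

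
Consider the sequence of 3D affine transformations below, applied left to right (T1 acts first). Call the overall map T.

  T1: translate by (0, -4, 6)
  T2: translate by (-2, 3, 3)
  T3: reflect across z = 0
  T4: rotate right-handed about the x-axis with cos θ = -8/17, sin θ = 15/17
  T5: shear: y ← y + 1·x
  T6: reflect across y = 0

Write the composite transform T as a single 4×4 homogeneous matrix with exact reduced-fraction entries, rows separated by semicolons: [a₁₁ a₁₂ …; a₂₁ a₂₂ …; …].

T1 = [1 0 0 0; 0 1 0 -4; 0 0 1 6; 0 0 0 1]
T2·T1 = [1 0 0 -2; 0 1 0 -1; 0 0 1 9; 0 0 0 1]
T3·…·T1 = [1 0 0 -2; 0 1 0 -1; 0 0 -1 -9; 0 0 0 1]
T4·…·T1 = [1 0 0 -2; 0 -8/17 15/17 143/17; 0 15/17 8/17 57/17; 0 0 0 1]
T5·…·T1 = [1 0 0 -2; 1 -8/17 15/17 109/17; 0 15/17 8/17 57/17; 0 0 0 1]
T6·…·T1 = [1 0 0 -2; -1 8/17 -15/17 -109/17; 0 15/17 8/17 57/17; 0 0 0 1]

T = [1 0 0 -2; -1 8/17 -15/17 -109/17; 0 15/17 8/17 57/17; 0 0 0 1]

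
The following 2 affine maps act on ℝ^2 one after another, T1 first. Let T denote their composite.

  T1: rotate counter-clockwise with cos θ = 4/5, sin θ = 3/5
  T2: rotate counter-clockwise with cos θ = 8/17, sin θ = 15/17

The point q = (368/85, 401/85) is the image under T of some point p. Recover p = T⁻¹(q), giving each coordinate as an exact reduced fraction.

p = (4, -5)

T1 = [4/5 -3/5 0; 3/5 4/5 0; 0 0 1]
T2·T1 = [-13/85 -84/85 0; 84/85 -13/85 0; 0 0 1]
det M = 1; M⁻¹ = [-13/85 84/85 0; -84/85 -13/85 0; 0 0 1]
M⁻¹ · (368/85, 401/85)ᵀ = (4, -5)ᵀ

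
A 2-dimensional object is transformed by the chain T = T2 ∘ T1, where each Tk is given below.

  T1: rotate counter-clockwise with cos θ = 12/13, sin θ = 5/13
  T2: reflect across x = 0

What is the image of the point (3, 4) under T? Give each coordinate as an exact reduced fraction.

T1 rotate counter-clockwise with cos θ = 12/13, sin θ = 5/13: (3, 4) → (16/13, 63/13)
T2 reflect across x = 0: (16/13, 63/13) → (-16/13, 63/13)

T(p) = (-16/13, 63/13)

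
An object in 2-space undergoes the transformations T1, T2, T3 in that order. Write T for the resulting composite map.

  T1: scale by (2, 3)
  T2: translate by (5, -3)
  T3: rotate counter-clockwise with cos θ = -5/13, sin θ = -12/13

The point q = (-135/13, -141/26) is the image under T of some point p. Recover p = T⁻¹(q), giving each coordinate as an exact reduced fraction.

T1 = [2 0 0; 0 3 0; 0 0 1]
T2·T1 = [2 0 5; 0 3 -3; 0 0 1]
T3·…·T1 = [-10/13 36/13 -61/13; -24/13 -15/13 -45/13; 0 0 1]
det M = 6; M⁻¹ = [-5/26 -6/13 -5/2; 4/13 -5/39 1; 0 0 1]
M⁻¹ · (-135/13, -141/26)ᵀ = (2, -3/2)ᵀ

p = (2, -3/2)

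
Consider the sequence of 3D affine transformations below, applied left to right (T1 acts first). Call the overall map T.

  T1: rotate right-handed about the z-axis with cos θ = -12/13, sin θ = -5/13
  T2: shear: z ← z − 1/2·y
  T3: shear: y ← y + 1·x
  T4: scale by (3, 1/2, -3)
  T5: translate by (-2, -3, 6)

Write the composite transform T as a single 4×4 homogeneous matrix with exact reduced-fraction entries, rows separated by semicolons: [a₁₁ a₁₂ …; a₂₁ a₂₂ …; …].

T = [-36/13 15/13 0 -2; -17/26 -7/26 0 -3; -15/26 -18/13 -3 6; 0 0 0 1]

T1 = [-12/13 5/13 0 0; -5/13 -12/13 0 0; 0 0 1 0; 0 0 0 1]
T2·T1 = [-12/13 5/13 0 0; -5/13 -12/13 0 0; 5/26 6/13 1 0; 0 0 0 1]
T3·…·T1 = [-12/13 5/13 0 0; -17/13 -7/13 0 0; 5/26 6/13 1 0; 0 0 0 1]
T4·…·T1 = [-36/13 15/13 0 0; -17/26 -7/26 0 0; -15/26 -18/13 -3 0; 0 0 0 1]
T5·…·T1 = [-36/13 15/13 0 -2; -17/26 -7/26 0 -3; -15/26 -18/13 -3 6; 0 0 0 1]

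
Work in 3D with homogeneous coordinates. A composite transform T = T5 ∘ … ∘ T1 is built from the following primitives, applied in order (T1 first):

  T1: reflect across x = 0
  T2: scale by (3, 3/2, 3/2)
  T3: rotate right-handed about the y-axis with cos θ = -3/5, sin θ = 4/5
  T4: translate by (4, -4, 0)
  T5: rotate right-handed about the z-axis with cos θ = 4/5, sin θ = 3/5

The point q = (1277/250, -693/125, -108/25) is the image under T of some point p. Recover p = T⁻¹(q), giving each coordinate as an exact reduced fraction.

p = (-9/5, -7/3, 0)

T1 = [-1 0 0 0; 0 1 0 0; 0 0 1 0; 0 0 0 1]
T2·T1 = [-3 0 0 0; 0 3/2 0 0; 0 0 3/2 0; 0 0 0 1]
T3·…·T1 = [9/5 0 6/5 0; 0 3/2 0 0; 12/5 0 -9/10 0; 0 0 0 1]
T4·…·T1 = [9/5 0 6/5 4; 0 3/2 0 -4; 12/5 0 -9/10 0; 0 0 0 1]
T5·…·T1 = [36/25 -9/10 24/25 28/5; 27/25 6/5 18/25 -4/5; 12/5 0 -9/10 0; 0 0 0 1]
det M = -27/4; M⁻¹ = [4/25 3/25 4/15 -4/5; -2/5 8/15 0 8/3; 32/75 8/25 -2/5 -32/15; 0 0 0 1]
M⁻¹ · (1277/250, -693/125, -108/25)ᵀ = (-9/5, -7/3, 0)ᵀ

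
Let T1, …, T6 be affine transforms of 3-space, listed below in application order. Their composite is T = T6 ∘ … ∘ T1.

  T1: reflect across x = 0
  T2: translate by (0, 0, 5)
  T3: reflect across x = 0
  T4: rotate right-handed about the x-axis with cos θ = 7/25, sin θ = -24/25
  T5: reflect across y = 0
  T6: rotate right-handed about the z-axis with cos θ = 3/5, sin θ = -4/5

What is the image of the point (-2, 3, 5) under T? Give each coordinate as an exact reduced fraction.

T(p) = (-1194/125, -583/125, -2/25)

T1 reflect across x = 0: (-2, 3, 5) → (2, 3, 5)
T2 translate by (0, 0, 5): (2, 3, 5) → (2, 3, 10)
T3 reflect across x = 0: (2, 3, 10) → (-2, 3, 10)
T4 rotate right-handed about the x-axis with cos θ = 7/25, sin θ = -24/25: (-2, 3, 10) → (-2, 261/25, -2/25)
T5 reflect across y = 0: (-2, 261/25, -2/25) → (-2, -261/25, -2/25)
T6 rotate right-handed about the z-axis with cos θ = 3/5, sin θ = -4/5: (-2, -261/25, -2/25) → (-1194/125, -583/125, -2/25)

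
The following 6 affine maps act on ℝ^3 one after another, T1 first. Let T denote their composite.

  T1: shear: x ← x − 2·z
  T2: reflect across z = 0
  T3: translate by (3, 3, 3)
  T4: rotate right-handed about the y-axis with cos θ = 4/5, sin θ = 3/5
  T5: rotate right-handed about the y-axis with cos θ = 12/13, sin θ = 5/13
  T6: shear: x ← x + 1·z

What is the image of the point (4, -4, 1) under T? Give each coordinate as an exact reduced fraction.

T(p) = (63/65, -1, -214/65)

T1 shear: x ← x − 2·z: (4, -4, 1) → (2, -4, 1)
T2 reflect across z = 0: (2, -4, 1) → (2, -4, -1)
T3 translate by (3, 3, 3): (2, -4, -1) → (5, -1, 2)
T4 rotate right-handed about the y-axis with cos θ = 4/5, sin θ = 3/5: (5, -1, 2) → (26/5, -1, -7/5)
T5 rotate right-handed about the y-axis with cos θ = 12/13, sin θ = 5/13: (26/5, -1, -7/5) → (277/65, -1, -214/65)
T6 shear: x ← x + 1·z: (277/65, -1, -214/65) → (63/65, -1, -214/65)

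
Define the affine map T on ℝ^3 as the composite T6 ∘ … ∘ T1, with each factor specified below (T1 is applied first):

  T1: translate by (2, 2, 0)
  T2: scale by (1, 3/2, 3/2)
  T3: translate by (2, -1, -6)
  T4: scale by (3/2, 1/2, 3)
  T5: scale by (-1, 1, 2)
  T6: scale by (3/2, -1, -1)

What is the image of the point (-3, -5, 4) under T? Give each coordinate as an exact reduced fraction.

T(p) = (-9/4, 11/4, 0)

T1 translate by (2, 2, 0): (-3, -5, 4) → (-1, -3, 4)
T2 scale by (1, 3/2, 3/2): (-1, -3, 4) → (-1, -9/2, 6)
T3 translate by (2, -1, -6): (-1, -9/2, 6) → (1, -11/2, 0)
T4 scale by (3/2, 1/2, 3): (1, -11/2, 0) → (3/2, -11/4, 0)
T5 scale by (-1, 1, 2): (3/2, -11/4, 0) → (-3/2, -11/4, 0)
T6 scale by (3/2, -1, -1): (-3/2, -11/4, 0) → (-9/4, 11/4, 0)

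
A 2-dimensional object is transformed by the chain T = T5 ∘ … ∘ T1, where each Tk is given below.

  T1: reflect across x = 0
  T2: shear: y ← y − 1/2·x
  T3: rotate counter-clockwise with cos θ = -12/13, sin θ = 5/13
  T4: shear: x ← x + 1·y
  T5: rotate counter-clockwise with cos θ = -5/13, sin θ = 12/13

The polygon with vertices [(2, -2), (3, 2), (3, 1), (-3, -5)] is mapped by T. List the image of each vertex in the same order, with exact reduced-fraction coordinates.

image vertices: (-179/169, 362/169), (1753/338, -177/169), (1295/338, -33/169), (-3127/338, 609/169)

T1 reflect across x = 0: (2, -2) → (-2, -2); (3, 2) → (-3, 2); (3, 1) → (-3, 1); (-3, -5) → (3, -5)
T2 shear: y ← y − 1/2·x: (-2, -2) → (-2, -1); (-3, 2) → (-3, 7/2); (-3, 1) → (-3, 5/2); (3, -5) → (3, -13/2)
T3 rotate counter-clockwise with cos θ = -12/13, sin θ = 5/13: (-2, -1) → (29/13, 2/13); (-3, 7/2) → (37/26, -57/13); (-3, 5/2) → (47/26, -45/13); (3, -13/2) → (-7/26, 93/13)
T4 shear: x ← x + 1·y: (29/13, 2/13) → (31/13, 2/13); (37/26, -57/13) → (-77/26, -57/13); (47/26, -45/13) → (-43/26, -45/13); (-7/26, 93/13) → (179/26, 93/13)
T5 rotate counter-clockwise with cos θ = -5/13, sin θ = 12/13: (31/13, 2/13) → (-179/169, 362/169); (-77/26, -57/13) → (1753/338, -177/169); (-43/26, -45/13) → (1295/338, -33/169); (179/26, 93/13) → (-3127/338, 609/169)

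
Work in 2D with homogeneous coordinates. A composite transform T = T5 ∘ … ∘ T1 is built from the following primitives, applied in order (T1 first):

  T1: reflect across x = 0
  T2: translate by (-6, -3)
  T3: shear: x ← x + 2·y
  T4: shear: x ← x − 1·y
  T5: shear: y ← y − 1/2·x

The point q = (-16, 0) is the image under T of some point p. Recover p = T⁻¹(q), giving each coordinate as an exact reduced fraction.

p = (2, -5)

T1 = [-1 0 0; 0 1 0; 0 0 1]
T2·T1 = [-1 0 -6; 0 1 -3; 0 0 1]
T3·…·T1 = [-1 2 -12; 0 1 -3; 0 0 1]
T4·…·T1 = [-1 1 -9; 0 1 -3; 0 0 1]
T5·…·T1 = [-1 1 -9; 1/2 1/2 3/2; 0 0 1]
det M = -1; M⁻¹ = [-1/2 1 -6; 1/2 1 3; 0 0 1]
M⁻¹ · (-16, 0)ᵀ = (2, -5)ᵀ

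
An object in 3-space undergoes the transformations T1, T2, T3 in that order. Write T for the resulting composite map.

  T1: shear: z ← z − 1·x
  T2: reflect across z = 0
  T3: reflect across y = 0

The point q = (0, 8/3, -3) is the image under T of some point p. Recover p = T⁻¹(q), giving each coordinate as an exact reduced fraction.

T1 = [1 0 0 0; 0 1 0 0; -1 0 1 0; 0 0 0 1]
T2·T1 = [1 0 0 0; 0 1 0 0; 1 0 -1 0; 0 0 0 1]
T3·…·T1 = [1 0 0 0; 0 -1 0 0; 1 0 -1 0; 0 0 0 1]
det M = 1; M⁻¹ = [1 0 0 0; 0 -1 0 0; 1 0 -1 0; 0 0 0 1]
M⁻¹ · (0, 8/3, -3)ᵀ = (0, -8/3, 3)ᵀ

p = (0, -8/3, 3)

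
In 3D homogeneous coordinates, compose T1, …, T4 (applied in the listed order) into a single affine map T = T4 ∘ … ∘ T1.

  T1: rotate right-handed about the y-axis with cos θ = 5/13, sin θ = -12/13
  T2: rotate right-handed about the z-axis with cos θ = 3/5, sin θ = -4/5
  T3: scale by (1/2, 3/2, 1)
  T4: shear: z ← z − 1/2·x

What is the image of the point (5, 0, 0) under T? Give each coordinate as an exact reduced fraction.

T1 rotate right-handed about the y-axis with cos θ = 5/13, sin θ = -12/13: (5, 0, 0) → (25/13, 0, 60/13)
T2 rotate right-handed about the z-axis with cos θ = 3/5, sin θ = -4/5: (25/13, 0, 60/13) → (15/13, -20/13, 60/13)
T3 scale by (1/2, 3/2, 1): (15/13, -20/13, 60/13) → (15/26, -30/13, 60/13)
T4 shear: z ← z − 1/2·x: (15/26, -30/13, 60/13) → (15/26, -30/13, 225/52)

T(p) = (15/26, -30/13, 225/52)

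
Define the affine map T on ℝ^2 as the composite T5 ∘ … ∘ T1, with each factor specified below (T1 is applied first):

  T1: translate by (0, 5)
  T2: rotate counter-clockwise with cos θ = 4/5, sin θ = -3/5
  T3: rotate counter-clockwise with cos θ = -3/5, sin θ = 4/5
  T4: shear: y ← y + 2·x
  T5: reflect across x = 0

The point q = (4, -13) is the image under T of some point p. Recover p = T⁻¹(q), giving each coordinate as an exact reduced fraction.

T1 = [1 0 0; 0 1 5; 0 0 1]
T2·T1 = [4/5 3/5 3; -3/5 4/5 4; 0 0 1]
T3·…·T1 = [0 -1 -5; 1 0 0; 0 0 1]
T4·…·T1 = [0 -1 -5; 1 -2 -10; 0 0 1]
T5·…·T1 = [0 1 5; 1 -2 -10; 0 0 1]
det M = -1; M⁻¹ = [2 1 0; 1 0 -5; 0 0 1]
M⁻¹ · (4, -13)ᵀ = (-5, -1)ᵀ

p = (-5, -1)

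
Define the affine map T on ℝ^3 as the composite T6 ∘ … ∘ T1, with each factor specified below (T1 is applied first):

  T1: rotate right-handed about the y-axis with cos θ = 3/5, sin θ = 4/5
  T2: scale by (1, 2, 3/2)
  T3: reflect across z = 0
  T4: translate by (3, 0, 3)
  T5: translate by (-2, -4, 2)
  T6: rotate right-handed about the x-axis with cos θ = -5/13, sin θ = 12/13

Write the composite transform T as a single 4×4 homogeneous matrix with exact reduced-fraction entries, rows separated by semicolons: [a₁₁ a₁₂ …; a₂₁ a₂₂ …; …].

T = [3/5 0 4/5 1; -72/65 -10/13 54/65 -40/13; -6/13 24/13 9/26 -73/13; 0 0 0 1]

T1 = [3/5 0 4/5 0; 0 1 0 0; -4/5 0 3/5 0; 0 0 0 1]
T2·T1 = [3/5 0 4/5 0; 0 2 0 0; -6/5 0 9/10 0; 0 0 0 1]
T3·…·T1 = [3/5 0 4/5 0; 0 2 0 0; 6/5 0 -9/10 0; 0 0 0 1]
T4·…·T1 = [3/5 0 4/5 3; 0 2 0 0; 6/5 0 -9/10 3; 0 0 0 1]
T5·…·T1 = [3/5 0 4/5 1; 0 2 0 -4; 6/5 0 -9/10 5; 0 0 0 1]
T6·…·T1 = [3/5 0 4/5 1; -72/65 -10/13 54/65 -40/13; -6/13 24/13 9/26 -73/13; 0 0 0 1]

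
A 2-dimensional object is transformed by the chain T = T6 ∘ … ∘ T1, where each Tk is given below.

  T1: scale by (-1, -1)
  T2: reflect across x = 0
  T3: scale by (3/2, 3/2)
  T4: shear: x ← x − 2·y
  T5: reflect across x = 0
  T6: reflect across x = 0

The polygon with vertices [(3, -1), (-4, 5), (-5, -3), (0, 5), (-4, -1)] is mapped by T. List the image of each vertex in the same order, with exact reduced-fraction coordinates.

image vertices: (3/2, 3/2), (9, -15/2), (-33/2, 9/2), (15, -15/2), (-9, 3/2)

T1 scale by (-1, -1): (3, -1) → (-3, 1); (-4, 5) → (4, -5); (-5, -3) → (5, 3); (0, 5) → (0, -5); (-4, -1) → (4, 1)
T2 reflect across x = 0: (-3, 1) → (3, 1); (4, -5) → (-4, -5); (5, 3) → (-5, 3); (0, -5) → (0, -5); (4, 1) → (-4, 1)
T3 scale by (3/2, 3/2): (3, 1) → (9/2, 3/2); (-4, -5) → (-6, -15/2); (-5, 3) → (-15/2, 9/2); (0, -5) → (0, -15/2); (-4, 1) → (-6, 3/2)
T4 shear: x ← x − 2·y: (9/2, 3/2) → (3/2, 3/2); (-6, -15/2) → (9, -15/2); (-15/2, 9/2) → (-33/2, 9/2); (0, -15/2) → (15, -15/2); (-6, 3/2) → (-9, 3/2)
T5 reflect across x = 0: (3/2, 3/2) → (-3/2, 3/2); (9, -15/2) → (-9, -15/2); (-33/2, 9/2) → (33/2, 9/2); (15, -15/2) → (-15, -15/2); (-9, 3/2) → (9, 3/2)
T6 reflect across x = 0: (-3/2, 3/2) → (3/2, 3/2); (-9, -15/2) → (9, -15/2); (33/2, 9/2) → (-33/2, 9/2); (-15, -15/2) → (15, -15/2); (9, 3/2) → (-9, 3/2)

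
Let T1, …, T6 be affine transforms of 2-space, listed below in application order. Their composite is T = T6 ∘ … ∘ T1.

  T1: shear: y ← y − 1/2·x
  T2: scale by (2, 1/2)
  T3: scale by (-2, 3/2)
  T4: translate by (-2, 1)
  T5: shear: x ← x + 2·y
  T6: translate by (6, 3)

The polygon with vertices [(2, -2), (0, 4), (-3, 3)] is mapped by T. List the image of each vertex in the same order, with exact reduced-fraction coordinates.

T1 shear: y ← y − 1/2·x: (2, -2) → (2, -3); (0, 4) → (0, 4); (-3, 3) → (-3, 9/2)
T2 scale by (2, 1/2): (2, -3) → (4, -3/2); (0, 4) → (0, 2); (-3, 9/2) → (-6, 9/4)
T3 scale by (-2, 3/2): (4, -3/2) → (-8, -9/4); (0, 2) → (0, 3); (-6, 9/4) → (12, 27/8)
T4 translate by (-2, 1): (-8, -9/4) → (-10, -5/4); (0, 3) → (-2, 4); (12, 27/8) → (10, 35/8)
T5 shear: x ← x + 2·y: (-10, -5/4) → (-25/2, -5/4); (-2, 4) → (6, 4); (10, 35/8) → (75/4, 35/8)
T6 translate by (6, 3): (-25/2, -5/4) → (-13/2, 7/4); (6, 4) → (12, 7); (75/4, 35/8) → (99/4, 59/8)

image vertices: (-13/2, 7/4), (12, 7), (99/4, 59/8)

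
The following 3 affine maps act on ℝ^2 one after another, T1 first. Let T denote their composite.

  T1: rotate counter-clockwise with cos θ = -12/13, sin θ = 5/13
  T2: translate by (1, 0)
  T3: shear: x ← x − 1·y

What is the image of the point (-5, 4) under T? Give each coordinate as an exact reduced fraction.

T1 rotate counter-clockwise with cos θ = -12/13, sin θ = 5/13: (-5, 4) → (40/13, -73/13)
T2 translate by (1, 0): (40/13, -73/13) → (53/13, -73/13)
T3 shear: x ← x − 1·y: (53/13, -73/13) → (126/13, -73/13)

T(p) = (126/13, -73/13)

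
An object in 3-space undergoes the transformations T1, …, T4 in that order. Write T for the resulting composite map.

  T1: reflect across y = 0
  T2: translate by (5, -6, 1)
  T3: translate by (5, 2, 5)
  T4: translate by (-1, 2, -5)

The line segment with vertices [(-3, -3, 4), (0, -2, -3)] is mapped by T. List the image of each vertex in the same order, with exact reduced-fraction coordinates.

T1 reflect across y = 0: (-3, -3, 4) → (-3, 3, 4); (0, -2, -3) → (0, 2, -3)
T2 translate by (5, -6, 1): (-3, 3, 4) → (2, -3, 5); (0, 2, -3) → (5, -4, -2)
T3 translate by (5, 2, 5): (2, -3, 5) → (7, -1, 10); (5, -4, -2) → (10, -2, 3)
T4 translate by (-1, 2, -5): (7, -1, 10) → (6, 1, 5); (10, -2, 3) → (9, 0, -2)

image vertices: (6, 1, 5), (9, 0, -2)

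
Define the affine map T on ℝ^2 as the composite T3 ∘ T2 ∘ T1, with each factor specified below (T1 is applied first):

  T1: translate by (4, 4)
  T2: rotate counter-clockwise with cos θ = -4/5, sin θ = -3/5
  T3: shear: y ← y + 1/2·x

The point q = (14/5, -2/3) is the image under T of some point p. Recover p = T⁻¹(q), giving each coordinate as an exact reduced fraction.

T1 = [1 0 4; 0 1 4; 0 0 1]
T2·T1 = [-4/5 3/5 -4/5; -3/5 -4/5 -28/5; 0 0 1]
T3·…·T1 = [-4/5 3/5 -4/5; -1 -1/2 -6; 0 0 1]
det M = 1; M⁻¹ = [-1/2 -3/5 -4; 1 -4/5 -4; 0 0 1]
M⁻¹ · (14/5, -2/3)ᵀ = (-5, -2/3)ᵀ

p = (-5, -2/3)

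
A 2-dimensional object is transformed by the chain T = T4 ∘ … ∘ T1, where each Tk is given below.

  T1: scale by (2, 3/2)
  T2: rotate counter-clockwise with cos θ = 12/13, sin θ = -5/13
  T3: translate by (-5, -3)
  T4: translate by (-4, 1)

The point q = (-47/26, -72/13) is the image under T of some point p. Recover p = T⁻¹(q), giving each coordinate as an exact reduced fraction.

p = (4, -1/3)

T1 = [2 0 0; 0 3/2 0; 0 0 1]
T2·T1 = [24/13 15/26 0; -10/13 18/13 0; 0 0 1]
T3·…·T1 = [24/13 15/26 -5; -10/13 18/13 -3; 0 0 1]
T4·…·T1 = [24/13 15/26 -9; -10/13 18/13 -2; 0 0 1]
det M = 3; M⁻¹ = [6/13 -5/26 49/13; 10/39 8/13 46/13; 0 0 1]
M⁻¹ · (-47/26, -72/13)ᵀ = (4, -1/3)ᵀ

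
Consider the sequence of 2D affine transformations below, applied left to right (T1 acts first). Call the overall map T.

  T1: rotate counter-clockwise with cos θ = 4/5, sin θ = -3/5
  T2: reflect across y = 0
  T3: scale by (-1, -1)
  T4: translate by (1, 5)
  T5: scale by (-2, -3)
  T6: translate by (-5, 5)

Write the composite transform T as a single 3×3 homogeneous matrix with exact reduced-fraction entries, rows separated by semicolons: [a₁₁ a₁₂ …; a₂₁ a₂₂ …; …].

T1 = [4/5 3/5 0; -3/5 4/5 0; 0 0 1]
T2·T1 = [4/5 3/5 0; 3/5 -4/5 0; 0 0 1]
T3·…·T1 = [-4/5 -3/5 0; -3/5 4/5 0; 0 0 1]
T4·…·T1 = [-4/5 -3/5 1; -3/5 4/5 5; 0 0 1]
T5·…·T1 = [8/5 6/5 -2; 9/5 -12/5 -15; 0 0 1]
T6·…·T1 = [8/5 6/5 -7; 9/5 -12/5 -10; 0 0 1]

T = [8/5 6/5 -7; 9/5 -12/5 -10; 0 0 1]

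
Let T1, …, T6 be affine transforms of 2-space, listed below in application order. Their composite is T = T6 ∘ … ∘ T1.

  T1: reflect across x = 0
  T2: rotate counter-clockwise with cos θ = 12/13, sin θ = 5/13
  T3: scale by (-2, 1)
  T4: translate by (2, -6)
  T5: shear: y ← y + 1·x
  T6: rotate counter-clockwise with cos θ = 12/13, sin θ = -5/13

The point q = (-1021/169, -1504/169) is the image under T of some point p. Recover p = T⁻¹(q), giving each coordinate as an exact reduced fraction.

T1 = [-1 0 0; 0 1 0; 0 0 1]
T2·T1 = [-12/13 -5/13 0; -5/13 12/13 0; 0 0 1]
T3·…·T1 = [24/13 10/13 0; -5/13 12/13 0; 0 0 1]
T4·…·T1 = [24/13 10/13 2; -5/13 12/13 -6; 0 0 1]
T5·…·T1 = [24/13 10/13 2; 19/13 22/13 -4; 0 0 1]
T6·…·T1 = [383/169 230/169 4/13; 108/169 214/169 -58/13; 0 0 1]
det M = 2; M⁻¹ = [107/169 -115/169 -42/13; -54/169 383/338 67/13; 0 0 1]
M⁻¹ · (-1021/169, -1504/169)ᵀ = (-1, -3)ᵀ

p = (-1, -3)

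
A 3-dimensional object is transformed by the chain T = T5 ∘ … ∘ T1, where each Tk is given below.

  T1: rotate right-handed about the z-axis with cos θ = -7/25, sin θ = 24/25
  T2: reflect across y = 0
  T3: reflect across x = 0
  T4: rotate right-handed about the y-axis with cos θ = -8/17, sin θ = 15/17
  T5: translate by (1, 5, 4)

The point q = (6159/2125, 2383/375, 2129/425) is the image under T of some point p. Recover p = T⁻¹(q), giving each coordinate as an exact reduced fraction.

T1 = [-7/25 -24/25 0 0; 24/25 -7/25 0 0; 0 0 1 0; 0 0 0 1]
T2·T1 = [-7/25 -24/25 0 0; -24/25 7/25 0 0; 0 0 1 0; 0 0 0 1]
T3·…·T1 = [7/25 24/25 0 0; -24/25 7/25 0 0; 0 0 1 0; 0 0 0 1]
T4·…·T1 = [-56/425 -192/425 15/17 0; -24/25 7/25 0 0; -21/85 -72/85 -8/17 0; 0 0 0 1]
T5·…·T1 = [-56/425 -192/425 15/17 1; -24/25 7/25 0 5; -21/85 -72/85 -8/17 4; 0 0 0 1]
det M = 1; M⁻¹ = [-56/425 -24/25 -21/85 148/25; -192/425 7/25 -72/85 61/25; 15/17 0 -8/17 1; 0 0 0 1]
M⁻¹ · (6159/2125, 2383/375, 2129/425)ᵀ = (-9/5, -4/3, 6/5)ᵀ

p = (-9/5, -4/3, 6/5)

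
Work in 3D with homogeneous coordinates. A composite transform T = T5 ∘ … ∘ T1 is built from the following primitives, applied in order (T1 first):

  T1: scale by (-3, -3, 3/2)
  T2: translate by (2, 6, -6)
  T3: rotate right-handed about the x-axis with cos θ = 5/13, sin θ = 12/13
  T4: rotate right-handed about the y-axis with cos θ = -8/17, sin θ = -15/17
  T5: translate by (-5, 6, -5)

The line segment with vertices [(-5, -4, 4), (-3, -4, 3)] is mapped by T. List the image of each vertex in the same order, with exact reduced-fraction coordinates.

T1 scale by (-3, -3, 3/2): (-5, -4, 4) → (15, 12, 6); (-3, -4, 3) → (9, 12, 9/2)
T2 translate by (2, 6, -6): (15, 12, 6) → (17, 18, 0); (9, 12, 9/2) → (11, 18, -3/2)
T3 rotate right-handed about the x-axis with cos θ = 5/13, sin θ = 12/13: (17, 18, 0) → (17, 90/13, 216/13); (11, 18, -3/2) → (11, 108/13, 417/26)
T4 rotate right-handed about the y-axis with cos θ = -8/17, sin θ = -15/17: (17, 90/13, 216/13) → (-5008/221, 90/13, 1587/221); (11, 108/13, 417/26) → (-8543/442, 108/13, 477/221)
T5 translate by (-5, 6, -5): (-5008/221, 90/13, 1587/221) → (-6113/221, 168/13, 482/221); (-8543/442, 108/13, 477/221) → (-10753/442, 186/13, -628/221)

image vertices: (-6113/221, 168/13, 482/221), (-10753/442, 186/13, -628/221)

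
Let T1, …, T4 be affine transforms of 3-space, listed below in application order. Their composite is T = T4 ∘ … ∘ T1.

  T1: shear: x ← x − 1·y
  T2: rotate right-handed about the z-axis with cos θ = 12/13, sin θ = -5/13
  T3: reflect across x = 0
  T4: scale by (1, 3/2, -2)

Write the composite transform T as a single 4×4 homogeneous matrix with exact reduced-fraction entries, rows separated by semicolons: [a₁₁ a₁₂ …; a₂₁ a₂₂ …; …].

T = [-12/13 7/13 0 0; -15/26 51/26 0 0; 0 0 -2 0; 0 0 0 1]

T1 = [1 -1 0 0; 0 1 0 0; 0 0 1 0; 0 0 0 1]
T2·T1 = [12/13 -7/13 0 0; -5/13 17/13 0 0; 0 0 1 0; 0 0 0 1]
T3·…·T1 = [-12/13 7/13 0 0; -5/13 17/13 0 0; 0 0 1 0; 0 0 0 1]
T4·…·T1 = [-12/13 7/13 0 0; -15/26 51/26 0 0; 0 0 -2 0; 0 0 0 1]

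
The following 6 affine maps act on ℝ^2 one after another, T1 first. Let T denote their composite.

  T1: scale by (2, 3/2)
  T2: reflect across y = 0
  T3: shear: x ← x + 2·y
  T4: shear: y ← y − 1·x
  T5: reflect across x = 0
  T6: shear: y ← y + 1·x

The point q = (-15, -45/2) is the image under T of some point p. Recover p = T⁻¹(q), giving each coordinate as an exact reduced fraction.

T1 = [2 0 0; 0 3/2 0; 0 0 1]
T2·T1 = [2 0 0; 0 -3/2 0; 0 0 1]
T3·…·T1 = [2 -3 0; 0 -3/2 0; 0 0 1]
T4·…·T1 = [2 -3 0; -2 3/2 0; 0 0 1]
T5·…·T1 = [-2 3 0; -2 3/2 0; 0 0 1]
T6·…·T1 = [-2 3 0; -4 9/2 0; 0 0 1]
det M = 3; M⁻¹ = [3/2 -1 0; 4/3 -2/3 0; 0 0 1]
M⁻¹ · (-15, -45/2)ᵀ = (0, -5)ᵀ

p = (0, -5)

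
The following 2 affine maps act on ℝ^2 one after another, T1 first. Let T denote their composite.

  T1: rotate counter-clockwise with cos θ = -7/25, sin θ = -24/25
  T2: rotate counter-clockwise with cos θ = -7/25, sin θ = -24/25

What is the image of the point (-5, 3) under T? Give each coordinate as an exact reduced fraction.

T(p) = (1627/625, -3261/625)

T1 rotate counter-clockwise with cos θ = -7/25, sin θ = -24/25: (-5, 3) → (107/25, 99/25)
T2 rotate counter-clockwise with cos θ = -7/25, sin θ = -24/25: (107/25, 99/25) → (1627/625, -3261/625)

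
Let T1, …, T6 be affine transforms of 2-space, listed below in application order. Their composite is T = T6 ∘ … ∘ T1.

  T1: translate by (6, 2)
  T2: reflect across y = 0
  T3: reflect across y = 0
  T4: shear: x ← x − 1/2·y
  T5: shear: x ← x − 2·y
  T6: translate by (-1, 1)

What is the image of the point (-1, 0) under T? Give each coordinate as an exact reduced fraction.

T(p) = (-1, 3)

T1 translate by (6, 2): (-1, 0) → (5, 2)
T2 reflect across y = 0: (5, 2) → (5, -2)
T3 reflect across y = 0: (5, -2) → (5, 2)
T4 shear: x ← x − 1/2·y: (5, 2) → (4, 2)
T5 shear: x ← x − 2·y: (4, 2) → (0, 2)
T6 translate by (-1, 1): (0, 2) → (-1, 3)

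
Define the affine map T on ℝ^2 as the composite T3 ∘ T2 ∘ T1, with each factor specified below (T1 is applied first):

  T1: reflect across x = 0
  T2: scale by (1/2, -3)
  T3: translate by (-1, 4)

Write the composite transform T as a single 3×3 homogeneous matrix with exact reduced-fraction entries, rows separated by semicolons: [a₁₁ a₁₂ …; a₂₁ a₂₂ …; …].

T = [-1/2 0 -1; 0 -3 4; 0 0 1]

T1 = [-1 0 0; 0 1 0; 0 0 1]
T2·T1 = [-1/2 0 0; 0 -3 0; 0 0 1]
T3·…·T1 = [-1/2 0 -1; 0 -3 4; 0 0 1]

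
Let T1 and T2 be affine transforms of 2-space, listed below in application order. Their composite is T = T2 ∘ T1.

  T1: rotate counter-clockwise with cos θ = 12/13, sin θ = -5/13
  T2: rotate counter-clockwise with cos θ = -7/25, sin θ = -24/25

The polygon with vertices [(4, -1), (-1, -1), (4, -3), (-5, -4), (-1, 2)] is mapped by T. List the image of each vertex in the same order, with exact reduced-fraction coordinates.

T1 rotate counter-clockwise with cos θ = 12/13, sin θ = -5/13: (4, -1) → (43/13, -32/13); (-1, -1) → (-17/13, -7/13); (4, -3) → (33/13, -56/13); (-5, -4) → (-80/13, -23/13); (-1, 2) → (-2/13, 29/13)
T2 rotate counter-clockwise with cos θ = -7/25, sin θ = -24/25: (43/13, -32/13) → (-1069/325, -808/325); (-17/13, -7/13) → (-49/325, 457/325); (33/13, -56/13) → (-63/13, -16/13); (-80/13, -23/13) → (8/325, 2081/325); (-2/13, 29/13) → (142/65, -31/65)

image vertices: (-1069/325, -808/325), (-49/325, 457/325), (-63/13, -16/13), (8/325, 2081/325), (142/65, -31/65)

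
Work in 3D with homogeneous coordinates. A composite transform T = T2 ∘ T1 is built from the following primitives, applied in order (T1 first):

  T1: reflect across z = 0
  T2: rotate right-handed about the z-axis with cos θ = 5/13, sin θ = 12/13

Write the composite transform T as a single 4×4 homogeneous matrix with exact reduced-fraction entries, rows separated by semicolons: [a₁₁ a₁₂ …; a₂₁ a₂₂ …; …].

T1 = [1 0 0 0; 0 1 0 0; 0 0 -1 0; 0 0 0 1]
T2·T1 = [5/13 -12/13 0 0; 12/13 5/13 0 0; 0 0 -1 0; 0 0 0 1]

T = [5/13 -12/13 0 0; 12/13 5/13 0 0; 0 0 -1 0; 0 0 0 1]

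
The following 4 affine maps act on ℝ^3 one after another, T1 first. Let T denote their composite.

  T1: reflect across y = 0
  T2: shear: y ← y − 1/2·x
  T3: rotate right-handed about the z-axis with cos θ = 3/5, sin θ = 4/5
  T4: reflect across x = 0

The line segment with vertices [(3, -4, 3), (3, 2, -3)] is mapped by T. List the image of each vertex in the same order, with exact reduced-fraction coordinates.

T1 reflect across y = 0: (3, -4, 3) → (3, 4, 3); (3, 2, -3) → (3, -2, -3)
T2 shear: y ← y − 1/2·x: (3, 4, 3) → (3, 5/2, 3); (3, -2, -3) → (3, -7/2, -3)
T3 rotate right-handed about the z-axis with cos θ = 3/5, sin θ = 4/5: (3, 5/2, 3) → (-1/5, 39/10, 3); (3, -7/2, -3) → (23/5, 3/10, -3)
T4 reflect across x = 0: (-1/5, 39/10, 3) → (1/5, 39/10, 3); (23/5, 3/10, -3) → (-23/5, 3/10, -3)

image vertices: (1/5, 39/10, 3), (-23/5, 3/10, -3)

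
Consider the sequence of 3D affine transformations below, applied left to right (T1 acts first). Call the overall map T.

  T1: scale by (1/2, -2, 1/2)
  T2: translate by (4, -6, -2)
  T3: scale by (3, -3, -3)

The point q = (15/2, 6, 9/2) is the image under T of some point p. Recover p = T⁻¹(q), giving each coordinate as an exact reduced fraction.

p = (-3, -2, 1)

T1 = [1/2 0 0 0; 0 -2 0 0; 0 0 1/2 0; 0 0 0 1]
T2·T1 = [1/2 0 0 4; 0 -2 0 -6; 0 0 1/2 -2; 0 0 0 1]
T3·…·T1 = [3/2 0 0 12; 0 6 0 18; 0 0 -3/2 6; 0 0 0 1]
det M = -27/2; M⁻¹ = [2/3 0 0 -8; 0 1/6 0 -3; 0 0 -2/3 4; 0 0 0 1]
M⁻¹ · (15/2, 6, 9/2)ᵀ = (-3, -2, 1)ᵀ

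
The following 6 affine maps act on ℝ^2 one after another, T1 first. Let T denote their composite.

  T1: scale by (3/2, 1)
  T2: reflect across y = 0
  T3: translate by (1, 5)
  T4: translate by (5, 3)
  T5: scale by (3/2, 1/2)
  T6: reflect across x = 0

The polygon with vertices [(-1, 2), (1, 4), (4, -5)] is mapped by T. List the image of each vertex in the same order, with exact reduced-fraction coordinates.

image vertices: (-27/4, 3), (-45/4, 2), (-18, 13/2)

T1 scale by (3/2, 1): (-1, 2) → (-3/2, 2); (1, 4) → (3/2, 4); (4, -5) → (6, -5)
T2 reflect across y = 0: (-3/2, 2) → (-3/2, -2); (3/2, 4) → (3/2, -4); (6, -5) → (6, 5)
T3 translate by (1, 5): (-3/2, -2) → (-1/2, 3); (3/2, -4) → (5/2, 1); (6, 5) → (7, 10)
T4 translate by (5, 3): (-1/2, 3) → (9/2, 6); (5/2, 1) → (15/2, 4); (7, 10) → (12, 13)
T5 scale by (3/2, 1/2): (9/2, 6) → (27/4, 3); (15/2, 4) → (45/4, 2); (12, 13) → (18, 13/2)
T6 reflect across x = 0: (27/4, 3) → (-27/4, 3); (45/4, 2) → (-45/4, 2); (18, 13/2) → (-18, 13/2)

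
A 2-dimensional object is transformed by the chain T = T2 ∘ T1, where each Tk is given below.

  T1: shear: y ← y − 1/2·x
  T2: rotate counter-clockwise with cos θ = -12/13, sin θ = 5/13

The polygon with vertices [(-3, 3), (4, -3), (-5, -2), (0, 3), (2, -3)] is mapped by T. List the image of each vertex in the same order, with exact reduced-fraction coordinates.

image vertices: (27/26, -69/13), (-23/13, 80/13), (115/26, -31/13), (-15/13, -36/13), (-4/13, 58/13)

T1 shear: y ← y − 1/2·x: (-3, 3) → (-3, 9/2); (4, -3) → (4, -5); (-5, -2) → (-5, 1/2); (0, 3) → (0, 3); (2, -3) → (2, -4)
T2 rotate counter-clockwise with cos θ = -12/13, sin θ = 5/13: (-3, 9/2) → (27/26, -69/13); (4, -5) → (-23/13, 80/13); (-5, 1/2) → (115/26, -31/13); (0, 3) → (-15/13, -36/13); (2, -4) → (-4/13, 58/13)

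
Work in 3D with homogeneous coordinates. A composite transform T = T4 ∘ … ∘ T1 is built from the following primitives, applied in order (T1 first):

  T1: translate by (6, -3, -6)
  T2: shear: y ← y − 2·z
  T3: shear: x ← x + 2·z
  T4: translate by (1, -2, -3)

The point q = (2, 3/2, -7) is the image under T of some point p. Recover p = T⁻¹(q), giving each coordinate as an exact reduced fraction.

p = (3, -3/2, 2)

T1 = [1 0 0 6; 0 1 0 -3; 0 0 1 -6; 0 0 0 1]
T2·T1 = [1 0 0 6; 0 1 -2 9; 0 0 1 -6; 0 0 0 1]
T3·…·T1 = [1 0 2 -6; 0 1 -2 9; 0 0 1 -6; 0 0 0 1]
T4·…·T1 = [1 0 2 -5; 0 1 -2 7; 0 0 1 -9; 0 0 0 1]
det M = 1; M⁻¹ = [1 0 -2 -13; 0 1 2 11; 0 0 1 9; 0 0 0 1]
M⁻¹ · (2, 3/2, -7)ᵀ = (3, -3/2, 2)ᵀ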